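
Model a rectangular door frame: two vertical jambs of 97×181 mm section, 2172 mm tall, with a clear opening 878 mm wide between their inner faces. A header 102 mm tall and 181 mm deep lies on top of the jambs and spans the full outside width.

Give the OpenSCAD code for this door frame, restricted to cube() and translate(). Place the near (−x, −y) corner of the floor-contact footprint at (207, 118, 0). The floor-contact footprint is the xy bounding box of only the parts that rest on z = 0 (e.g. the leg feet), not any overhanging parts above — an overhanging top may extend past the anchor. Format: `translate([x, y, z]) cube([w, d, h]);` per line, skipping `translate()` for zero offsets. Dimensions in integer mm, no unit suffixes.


translate([207, 118, 0]) cube([97, 181, 2172]);
translate([1182, 118, 0]) cube([97, 181, 2172]);
translate([207, 118, 2172]) cube([1072, 181, 102]);


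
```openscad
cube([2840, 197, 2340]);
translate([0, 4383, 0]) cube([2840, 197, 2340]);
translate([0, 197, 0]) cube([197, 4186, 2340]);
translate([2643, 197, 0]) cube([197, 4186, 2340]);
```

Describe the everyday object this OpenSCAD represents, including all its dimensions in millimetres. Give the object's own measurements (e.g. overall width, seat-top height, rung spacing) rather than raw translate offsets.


The wall frame of a small rectangular building: four walls, each 2340 mm tall and 197 mm thick, enclosing a footprint 2840 mm (x) by 4580 mm (y) outside-to-outside, with no floor or roof. The front and back walls (the −y and +y sides) span the full width; the two side walls fit between them.


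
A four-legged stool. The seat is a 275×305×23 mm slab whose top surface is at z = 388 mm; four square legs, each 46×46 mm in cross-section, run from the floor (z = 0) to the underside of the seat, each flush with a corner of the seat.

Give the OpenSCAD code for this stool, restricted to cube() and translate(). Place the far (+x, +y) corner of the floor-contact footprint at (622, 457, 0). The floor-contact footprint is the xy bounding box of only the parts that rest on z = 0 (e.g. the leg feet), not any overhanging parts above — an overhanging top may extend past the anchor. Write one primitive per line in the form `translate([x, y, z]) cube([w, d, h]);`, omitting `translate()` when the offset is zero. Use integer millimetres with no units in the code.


translate([347, 152, 365]) cube([275, 305, 23]);
translate([347, 152, 0]) cube([46, 46, 365]);
translate([576, 152, 0]) cube([46, 46, 365]);
translate([347, 411, 0]) cube([46, 46, 365]);
translate([576, 411, 0]) cube([46, 46, 365]);


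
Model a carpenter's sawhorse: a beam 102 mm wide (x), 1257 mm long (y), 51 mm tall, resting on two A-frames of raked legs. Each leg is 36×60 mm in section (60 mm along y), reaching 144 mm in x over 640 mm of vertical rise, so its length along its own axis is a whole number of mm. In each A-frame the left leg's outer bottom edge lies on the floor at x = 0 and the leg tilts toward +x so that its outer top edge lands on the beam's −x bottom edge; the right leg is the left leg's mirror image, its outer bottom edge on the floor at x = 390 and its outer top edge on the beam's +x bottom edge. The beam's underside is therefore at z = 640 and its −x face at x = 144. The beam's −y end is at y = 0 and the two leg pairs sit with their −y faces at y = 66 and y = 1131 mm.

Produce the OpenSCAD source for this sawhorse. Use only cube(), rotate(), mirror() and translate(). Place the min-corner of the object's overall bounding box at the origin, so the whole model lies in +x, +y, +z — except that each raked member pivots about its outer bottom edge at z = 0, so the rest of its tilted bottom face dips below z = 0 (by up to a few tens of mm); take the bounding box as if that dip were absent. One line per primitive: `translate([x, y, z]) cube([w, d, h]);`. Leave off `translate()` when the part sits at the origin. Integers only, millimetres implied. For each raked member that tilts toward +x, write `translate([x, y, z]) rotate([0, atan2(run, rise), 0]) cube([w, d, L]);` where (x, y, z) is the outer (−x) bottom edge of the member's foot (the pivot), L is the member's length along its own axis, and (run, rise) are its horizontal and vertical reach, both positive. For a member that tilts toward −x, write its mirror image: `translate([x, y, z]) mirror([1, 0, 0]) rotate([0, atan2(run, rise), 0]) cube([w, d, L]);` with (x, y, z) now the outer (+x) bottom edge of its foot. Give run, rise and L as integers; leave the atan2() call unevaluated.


translate([144, 0, 640]) cube([102, 1257, 51]);
translate([0, 66, 0]) rotate([0, atan2(144, 640), 0]) cube([36, 60, 656]);
translate([390, 66, 0]) mirror([1, 0, 0]) rotate([0, atan2(144, 640), 0]) cube([36, 60, 656]);
translate([0, 1131, 0]) rotate([0, atan2(144, 640), 0]) cube([36, 60, 656]);
translate([390, 1131, 0]) mirror([1, 0, 0]) rotate([0, atan2(144, 640), 0]) cube([36, 60, 656]);


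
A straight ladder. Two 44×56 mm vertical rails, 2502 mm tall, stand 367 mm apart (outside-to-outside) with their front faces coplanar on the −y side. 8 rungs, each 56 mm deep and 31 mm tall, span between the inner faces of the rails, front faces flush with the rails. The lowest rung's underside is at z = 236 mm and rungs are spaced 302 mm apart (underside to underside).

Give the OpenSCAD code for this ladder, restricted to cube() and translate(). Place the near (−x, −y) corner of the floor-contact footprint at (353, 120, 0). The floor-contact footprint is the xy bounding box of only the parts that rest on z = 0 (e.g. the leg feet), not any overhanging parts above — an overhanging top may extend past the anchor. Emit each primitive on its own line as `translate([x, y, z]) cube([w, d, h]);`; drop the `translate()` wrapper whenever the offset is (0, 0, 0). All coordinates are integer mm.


translate([353, 120, 0]) cube([44, 56, 2502]);
translate([676, 120, 0]) cube([44, 56, 2502]);
translate([397, 120, 236]) cube([279, 56, 31]);
translate([397, 120, 538]) cube([279, 56, 31]);
translate([397, 120, 840]) cube([279, 56, 31]);
translate([397, 120, 1142]) cube([279, 56, 31]);
translate([397, 120, 1444]) cube([279, 56, 31]);
translate([397, 120, 1746]) cube([279, 56, 31]);
translate([397, 120, 2048]) cube([279, 56, 31]);
translate([397, 120, 2350]) cube([279, 56, 31]);


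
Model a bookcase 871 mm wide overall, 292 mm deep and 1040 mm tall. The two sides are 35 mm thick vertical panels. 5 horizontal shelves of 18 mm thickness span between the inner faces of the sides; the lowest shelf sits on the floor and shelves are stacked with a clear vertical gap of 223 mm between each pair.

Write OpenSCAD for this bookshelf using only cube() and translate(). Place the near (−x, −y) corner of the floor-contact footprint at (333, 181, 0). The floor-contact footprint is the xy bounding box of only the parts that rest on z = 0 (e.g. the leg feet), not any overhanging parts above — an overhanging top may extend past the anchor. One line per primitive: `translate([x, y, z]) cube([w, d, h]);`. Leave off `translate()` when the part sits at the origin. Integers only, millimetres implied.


translate([333, 181, 0]) cube([35, 292, 1040]);
translate([1169, 181, 0]) cube([35, 292, 1040]);
translate([368, 181, 0]) cube([801, 292, 18]);
translate([368, 181, 241]) cube([801, 292, 18]);
translate([368, 181, 482]) cube([801, 292, 18]);
translate([368, 181, 723]) cube([801, 292, 18]);
translate([368, 181, 964]) cube([801, 292, 18]);


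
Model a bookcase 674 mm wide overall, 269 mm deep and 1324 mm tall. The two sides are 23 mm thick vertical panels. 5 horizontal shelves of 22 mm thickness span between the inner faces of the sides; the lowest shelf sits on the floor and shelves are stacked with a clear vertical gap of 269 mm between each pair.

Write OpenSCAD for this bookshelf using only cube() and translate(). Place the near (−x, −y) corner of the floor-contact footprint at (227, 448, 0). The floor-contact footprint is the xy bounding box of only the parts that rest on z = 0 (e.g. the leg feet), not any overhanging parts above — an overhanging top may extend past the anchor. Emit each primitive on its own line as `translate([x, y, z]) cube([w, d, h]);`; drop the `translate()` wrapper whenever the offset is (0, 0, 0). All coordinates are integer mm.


translate([227, 448, 0]) cube([23, 269, 1324]);
translate([878, 448, 0]) cube([23, 269, 1324]);
translate([250, 448, 0]) cube([628, 269, 22]);
translate([250, 448, 291]) cube([628, 269, 22]);
translate([250, 448, 582]) cube([628, 269, 22]);
translate([250, 448, 873]) cube([628, 269, 22]);
translate([250, 448, 1164]) cube([628, 269, 22]);


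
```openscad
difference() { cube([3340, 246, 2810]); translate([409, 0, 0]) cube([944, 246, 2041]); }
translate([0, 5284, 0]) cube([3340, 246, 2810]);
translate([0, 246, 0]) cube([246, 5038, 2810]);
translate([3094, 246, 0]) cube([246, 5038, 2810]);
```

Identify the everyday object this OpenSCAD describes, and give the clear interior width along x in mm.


A single room. The interior width is 2848 mm.

Four walls enclosing a rectangle with a door in the front wall — a room. Outside width 3340 minus two 246 mm walls gives 2848 mm.


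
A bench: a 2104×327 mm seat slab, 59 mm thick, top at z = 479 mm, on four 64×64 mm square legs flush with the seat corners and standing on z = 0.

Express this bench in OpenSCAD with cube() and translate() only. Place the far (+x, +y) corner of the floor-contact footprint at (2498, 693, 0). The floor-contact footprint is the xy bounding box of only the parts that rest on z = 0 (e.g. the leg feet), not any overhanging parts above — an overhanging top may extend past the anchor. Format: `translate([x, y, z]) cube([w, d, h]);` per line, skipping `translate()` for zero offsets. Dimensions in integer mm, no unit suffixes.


// leg_h = 479 − 59 = 420
translate([394, 366, 420]) cube([2104, 327, 59]);
translate([394, 366, 0]) cube([64, 64, 420]);
translate([394, 629, 0]) cube([64, 64, 420]);
translate([2434, 366, 0]) cube([64, 64, 420]);
translate([2434, 629, 0]) cube([64, 64, 420]);


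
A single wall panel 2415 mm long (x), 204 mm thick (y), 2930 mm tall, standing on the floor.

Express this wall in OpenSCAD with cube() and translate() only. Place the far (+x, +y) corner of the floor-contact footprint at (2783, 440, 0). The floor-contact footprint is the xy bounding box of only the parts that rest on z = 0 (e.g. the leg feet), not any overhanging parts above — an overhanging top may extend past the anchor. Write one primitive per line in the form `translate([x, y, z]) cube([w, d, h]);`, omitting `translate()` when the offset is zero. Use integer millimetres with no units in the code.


translate([368, 236, 0]) cube([2415, 204, 2930]);


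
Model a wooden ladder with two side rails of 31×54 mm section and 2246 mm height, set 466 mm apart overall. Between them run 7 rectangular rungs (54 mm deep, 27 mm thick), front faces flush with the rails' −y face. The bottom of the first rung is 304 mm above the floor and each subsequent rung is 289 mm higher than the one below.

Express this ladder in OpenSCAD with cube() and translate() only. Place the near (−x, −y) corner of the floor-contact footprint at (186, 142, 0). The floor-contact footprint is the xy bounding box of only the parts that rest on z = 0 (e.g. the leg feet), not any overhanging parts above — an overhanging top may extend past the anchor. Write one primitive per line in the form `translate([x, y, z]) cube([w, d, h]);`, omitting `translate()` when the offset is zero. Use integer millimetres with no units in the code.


// rung span = 466 - 2*31 = 404
// rung[k] z = 304 + k*289
translate([186, 142, 0]) cube([31, 54, 2246]);
translate([621, 142, 0]) cube([31, 54, 2246]);
translate([217, 142, 304]) cube([404, 54, 27]);
translate([217, 142, 593]) cube([404, 54, 27]);
translate([217, 142, 882]) cube([404, 54, 27]);
translate([217, 142, 1171]) cube([404, 54, 27]);
translate([217, 142, 1460]) cube([404, 54, 27]);
translate([217, 142, 1749]) cube([404, 54, 27]);
translate([217, 142, 2038]) cube([404, 54, 27]);


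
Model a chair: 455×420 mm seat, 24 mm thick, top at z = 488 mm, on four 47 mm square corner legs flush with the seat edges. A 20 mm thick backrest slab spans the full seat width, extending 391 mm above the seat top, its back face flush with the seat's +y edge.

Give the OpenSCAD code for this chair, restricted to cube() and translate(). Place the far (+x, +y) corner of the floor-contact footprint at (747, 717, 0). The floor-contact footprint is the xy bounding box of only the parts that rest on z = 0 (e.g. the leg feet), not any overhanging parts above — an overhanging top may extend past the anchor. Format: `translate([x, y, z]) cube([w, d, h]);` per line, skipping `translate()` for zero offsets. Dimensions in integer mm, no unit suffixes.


translate([292, 297, 464]) cube([455, 420, 24]);
translate([292, 297, 0]) cube([47, 47, 464]);
translate([700, 297, 0]) cube([47, 47, 464]);
translate([292, 670, 0]) cube([47, 47, 464]);
translate([700, 670, 0]) cube([47, 47, 464]);
translate([292, 697, 488]) cube([455, 20, 391]);


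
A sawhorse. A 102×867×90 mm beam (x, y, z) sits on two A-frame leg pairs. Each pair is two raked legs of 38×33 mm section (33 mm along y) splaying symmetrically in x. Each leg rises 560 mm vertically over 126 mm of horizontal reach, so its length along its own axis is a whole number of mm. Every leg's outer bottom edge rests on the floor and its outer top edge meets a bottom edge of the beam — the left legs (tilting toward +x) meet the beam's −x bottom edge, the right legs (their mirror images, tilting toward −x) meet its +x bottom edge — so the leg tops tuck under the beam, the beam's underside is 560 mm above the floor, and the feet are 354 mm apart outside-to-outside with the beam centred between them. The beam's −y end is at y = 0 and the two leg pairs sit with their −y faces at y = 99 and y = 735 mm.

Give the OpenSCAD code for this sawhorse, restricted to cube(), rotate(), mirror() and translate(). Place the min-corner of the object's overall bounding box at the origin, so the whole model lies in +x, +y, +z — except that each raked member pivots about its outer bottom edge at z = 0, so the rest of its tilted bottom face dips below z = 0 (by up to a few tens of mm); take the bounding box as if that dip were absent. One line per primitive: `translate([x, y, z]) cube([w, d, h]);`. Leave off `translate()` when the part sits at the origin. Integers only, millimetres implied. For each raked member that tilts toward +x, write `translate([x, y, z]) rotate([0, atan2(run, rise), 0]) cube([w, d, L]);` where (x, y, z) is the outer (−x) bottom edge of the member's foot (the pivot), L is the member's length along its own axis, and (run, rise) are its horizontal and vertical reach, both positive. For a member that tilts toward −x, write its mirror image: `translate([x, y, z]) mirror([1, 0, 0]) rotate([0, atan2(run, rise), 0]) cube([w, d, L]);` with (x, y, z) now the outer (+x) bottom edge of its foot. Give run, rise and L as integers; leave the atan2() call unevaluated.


translate([126, 0, 560]) cube([102, 867, 90]);
translate([0, 99, 0]) rotate([0, atan2(126, 560), 0]) cube([38, 33, 574]);
translate([354, 99, 0]) mirror([1, 0, 0]) rotate([0, atan2(126, 560), 0]) cube([38, 33, 574]);
translate([0, 735, 0]) rotate([0, atan2(126, 560), 0]) cube([38, 33, 574]);
translate([354, 735, 0]) mirror([1, 0, 0]) rotate([0, atan2(126, 560), 0]) cube([38, 33, 574]);


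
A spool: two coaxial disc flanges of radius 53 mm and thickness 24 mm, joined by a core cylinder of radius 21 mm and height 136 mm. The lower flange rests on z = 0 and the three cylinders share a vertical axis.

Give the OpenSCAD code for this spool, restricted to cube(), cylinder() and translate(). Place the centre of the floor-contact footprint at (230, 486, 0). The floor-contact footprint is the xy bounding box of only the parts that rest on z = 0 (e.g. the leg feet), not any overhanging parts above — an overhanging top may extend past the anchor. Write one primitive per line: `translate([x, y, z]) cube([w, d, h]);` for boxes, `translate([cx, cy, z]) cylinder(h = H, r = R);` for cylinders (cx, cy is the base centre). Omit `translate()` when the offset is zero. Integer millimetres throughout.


translate([230, 486, 0]) cylinder(h = 24, r = 53);
translate([230, 486, 24]) cylinder(h = 136, r = 21);
translate([230, 486, 160]) cylinder(h = 24, r = 53);


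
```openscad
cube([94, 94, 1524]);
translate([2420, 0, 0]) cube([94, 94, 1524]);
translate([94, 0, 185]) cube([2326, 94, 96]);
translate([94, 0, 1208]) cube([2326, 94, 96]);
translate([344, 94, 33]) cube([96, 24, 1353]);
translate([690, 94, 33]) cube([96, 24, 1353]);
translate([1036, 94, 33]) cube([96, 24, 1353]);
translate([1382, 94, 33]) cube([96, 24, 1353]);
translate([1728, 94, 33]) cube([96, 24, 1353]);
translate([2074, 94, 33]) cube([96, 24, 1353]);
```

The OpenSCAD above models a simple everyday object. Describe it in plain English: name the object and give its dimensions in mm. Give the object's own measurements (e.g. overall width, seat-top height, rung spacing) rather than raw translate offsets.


A fence section. Two 94×94 mm posts, 1524 mm tall, stand on the floor with a clear span of 2326 mm between their inner faces. Two horizontal rails of 94×96 mm section span the gap between the posts with their undersides at z = 185 mm and z = 1208 mm, flush with the posts' −y face. 6 pickets, each 96 mm wide, 24 mm thick and 1353 mm tall, are fixed to the +y face of the rails with their bottoms at z = 33 mm, spaced across the span with a 250 mm gap after the −x post and between neighbouring pickets and before the +x post.


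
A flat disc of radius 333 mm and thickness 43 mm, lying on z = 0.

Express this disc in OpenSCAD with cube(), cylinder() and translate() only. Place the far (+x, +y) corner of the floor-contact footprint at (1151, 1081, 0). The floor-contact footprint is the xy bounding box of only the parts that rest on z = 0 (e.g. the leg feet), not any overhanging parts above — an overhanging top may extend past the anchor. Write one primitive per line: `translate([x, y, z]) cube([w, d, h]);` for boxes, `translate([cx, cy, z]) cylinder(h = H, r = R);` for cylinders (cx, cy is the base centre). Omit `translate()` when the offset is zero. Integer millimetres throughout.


translate([818, 748, 0]) cylinder(h = 43, r = 333);


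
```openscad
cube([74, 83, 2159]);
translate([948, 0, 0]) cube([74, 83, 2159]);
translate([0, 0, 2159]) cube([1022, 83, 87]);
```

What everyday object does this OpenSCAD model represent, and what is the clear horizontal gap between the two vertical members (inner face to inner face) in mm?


A door frame. The clear opening width is 874 mm.

Two 2159 mm tall posts with a header on top — a door frame. The left jamb is 74 mm wide at x = 0; the right jamb starts at x = 948. The clear opening is 948 − 74 = 874 mm.


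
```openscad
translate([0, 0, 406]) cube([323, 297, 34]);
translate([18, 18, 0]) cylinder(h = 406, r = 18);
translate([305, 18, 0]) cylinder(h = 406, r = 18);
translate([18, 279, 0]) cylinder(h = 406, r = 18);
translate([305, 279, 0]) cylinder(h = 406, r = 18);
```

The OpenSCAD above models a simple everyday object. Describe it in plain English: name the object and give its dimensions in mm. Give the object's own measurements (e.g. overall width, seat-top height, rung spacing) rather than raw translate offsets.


A simple wooden stool: a rectangular seat 323 mm (x) by 297 mm (y), 34 mm thick, top face at z = 440 mm, on four round legs, each 36 mm in diameter. The legs rest on z = 0, each leg's axis is inset half a diameter from the nearest pair of seat edges (so the leg's bounding box is flush with the corner).


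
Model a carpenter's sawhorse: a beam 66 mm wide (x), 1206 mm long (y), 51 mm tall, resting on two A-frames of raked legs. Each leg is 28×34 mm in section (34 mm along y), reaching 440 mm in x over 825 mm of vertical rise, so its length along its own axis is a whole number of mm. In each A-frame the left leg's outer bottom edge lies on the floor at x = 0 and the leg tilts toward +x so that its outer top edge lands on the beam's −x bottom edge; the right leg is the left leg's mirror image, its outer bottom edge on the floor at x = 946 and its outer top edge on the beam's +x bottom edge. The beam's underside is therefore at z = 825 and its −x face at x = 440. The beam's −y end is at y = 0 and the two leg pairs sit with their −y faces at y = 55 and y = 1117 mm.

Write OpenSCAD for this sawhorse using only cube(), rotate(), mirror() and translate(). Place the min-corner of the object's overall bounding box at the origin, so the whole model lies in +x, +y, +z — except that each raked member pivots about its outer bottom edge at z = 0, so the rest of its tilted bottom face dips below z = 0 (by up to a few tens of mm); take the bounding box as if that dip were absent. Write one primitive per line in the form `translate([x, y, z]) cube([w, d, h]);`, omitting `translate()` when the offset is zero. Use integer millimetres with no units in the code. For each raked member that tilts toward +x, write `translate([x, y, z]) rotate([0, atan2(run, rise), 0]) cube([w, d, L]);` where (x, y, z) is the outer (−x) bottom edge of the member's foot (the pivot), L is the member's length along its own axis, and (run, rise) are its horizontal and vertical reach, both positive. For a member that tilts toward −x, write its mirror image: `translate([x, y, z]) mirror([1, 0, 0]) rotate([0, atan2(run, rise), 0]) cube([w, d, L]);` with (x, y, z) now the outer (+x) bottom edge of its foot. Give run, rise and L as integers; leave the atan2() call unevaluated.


translate([440, 0, 825]) cube([66, 1206, 51]);
translate([0, 55, 0]) rotate([0, atan2(440, 825), 0]) cube([28, 34, 935]);
translate([946, 55, 0]) mirror([1, 0, 0]) rotate([0, atan2(440, 825), 0]) cube([28, 34, 935]);
translate([0, 1117, 0]) rotate([0, atan2(440, 825), 0]) cube([28, 34, 935]);
translate([946, 1117, 0]) mirror([1, 0, 0]) rotate([0, atan2(440, 825), 0]) cube([28, 34, 935]);


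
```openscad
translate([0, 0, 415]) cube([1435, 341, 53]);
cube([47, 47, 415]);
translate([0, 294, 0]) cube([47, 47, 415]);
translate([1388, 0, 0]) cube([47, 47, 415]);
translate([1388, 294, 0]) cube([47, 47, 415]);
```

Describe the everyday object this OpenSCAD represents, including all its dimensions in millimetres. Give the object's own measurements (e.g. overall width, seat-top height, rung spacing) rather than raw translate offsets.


A bench: a 1435×341 mm seat slab, 53 mm thick, top at z = 468 mm, on four 47×47 mm square legs flush with the seat corners and standing on z = 0.


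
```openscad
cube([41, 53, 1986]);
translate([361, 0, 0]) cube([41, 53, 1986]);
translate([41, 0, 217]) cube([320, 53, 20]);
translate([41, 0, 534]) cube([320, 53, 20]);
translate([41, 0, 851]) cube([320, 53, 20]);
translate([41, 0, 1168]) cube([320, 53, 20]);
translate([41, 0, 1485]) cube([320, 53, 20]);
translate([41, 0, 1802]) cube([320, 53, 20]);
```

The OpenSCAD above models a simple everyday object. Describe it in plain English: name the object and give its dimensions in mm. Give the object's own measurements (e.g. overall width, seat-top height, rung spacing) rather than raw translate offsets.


A straight ladder. Two 41×53 mm vertical rails, 1986 mm tall, stand 402 mm apart (outside-to-outside) with their front faces coplanar on the −y side. 6 rungs, each 53 mm deep and 20 mm tall, span between the inner faces of the rails, front faces flush with the rails. The lowest rung's underside is at z = 217 mm and rungs are spaced 317 mm apart (underside to underside).


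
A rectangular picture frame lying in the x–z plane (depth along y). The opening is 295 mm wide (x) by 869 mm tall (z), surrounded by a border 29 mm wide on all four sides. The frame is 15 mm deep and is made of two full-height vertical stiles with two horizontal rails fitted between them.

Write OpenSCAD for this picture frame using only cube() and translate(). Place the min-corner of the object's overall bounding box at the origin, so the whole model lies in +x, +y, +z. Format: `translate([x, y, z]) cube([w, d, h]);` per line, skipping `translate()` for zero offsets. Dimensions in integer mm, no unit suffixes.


cube([29, 15, 927]);
translate([324, 0, 0]) cube([29, 15, 927]);
translate([29, 0, 0]) cube([295, 15, 29]);
translate([29, 0, 898]) cube([295, 15, 29]);


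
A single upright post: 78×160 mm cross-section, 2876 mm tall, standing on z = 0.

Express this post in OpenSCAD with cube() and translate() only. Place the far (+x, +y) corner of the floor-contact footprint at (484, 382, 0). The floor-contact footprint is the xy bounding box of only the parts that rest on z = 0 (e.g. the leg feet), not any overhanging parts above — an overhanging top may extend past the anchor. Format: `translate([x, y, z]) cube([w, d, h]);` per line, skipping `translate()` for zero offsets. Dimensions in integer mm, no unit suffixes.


translate([406, 222, 0]) cube([78, 160, 2876]);


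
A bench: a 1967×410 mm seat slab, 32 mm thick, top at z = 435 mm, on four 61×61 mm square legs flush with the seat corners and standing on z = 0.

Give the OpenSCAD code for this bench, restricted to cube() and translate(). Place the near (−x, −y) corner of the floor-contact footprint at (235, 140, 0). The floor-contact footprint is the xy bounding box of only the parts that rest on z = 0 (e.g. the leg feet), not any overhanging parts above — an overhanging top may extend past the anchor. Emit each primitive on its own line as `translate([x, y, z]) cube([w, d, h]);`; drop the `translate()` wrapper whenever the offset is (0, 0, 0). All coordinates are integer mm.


translate([235, 140, 403]) cube([1967, 410, 32]);
translate([235, 140, 0]) cube([61, 61, 403]);
translate([235, 489, 0]) cube([61, 61, 403]);
translate([2141, 140, 0]) cube([61, 61, 403]);
translate([2141, 489, 0]) cube([61, 61, 403]);


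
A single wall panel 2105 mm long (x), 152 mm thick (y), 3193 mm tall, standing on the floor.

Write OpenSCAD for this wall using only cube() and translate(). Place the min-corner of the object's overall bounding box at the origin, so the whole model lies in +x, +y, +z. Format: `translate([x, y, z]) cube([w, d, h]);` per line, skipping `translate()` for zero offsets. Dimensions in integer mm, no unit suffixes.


cube([2105, 152, 3193]);


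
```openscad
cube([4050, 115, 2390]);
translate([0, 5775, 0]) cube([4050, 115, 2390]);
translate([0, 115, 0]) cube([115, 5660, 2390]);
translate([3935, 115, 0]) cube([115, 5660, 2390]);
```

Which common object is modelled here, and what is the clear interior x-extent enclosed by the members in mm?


A house (or room) frame. The interior width is 3820 mm.

Four 2390 mm walls enclosing a rectangle with no floor or roof — a room or house frame. Outside width is 4050 mm and wall thickness is 115 mm, so the interior width is 4050 − 2 × 115 = 3820 mm.


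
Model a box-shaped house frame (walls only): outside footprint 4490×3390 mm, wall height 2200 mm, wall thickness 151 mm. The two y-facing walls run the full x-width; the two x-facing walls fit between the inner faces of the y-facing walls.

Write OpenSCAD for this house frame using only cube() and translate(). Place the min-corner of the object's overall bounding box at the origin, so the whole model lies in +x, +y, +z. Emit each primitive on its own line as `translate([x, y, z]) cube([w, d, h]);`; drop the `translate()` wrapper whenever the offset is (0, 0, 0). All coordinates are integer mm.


cube([4490, 151, 2200]);
translate([0, 3239, 0]) cube([4490, 151, 2200]);
translate([0, 151, 0]) cube([151, 3088, 2200]);
translate([4339, 151, 0]) cube([151, 3088, 2200]);


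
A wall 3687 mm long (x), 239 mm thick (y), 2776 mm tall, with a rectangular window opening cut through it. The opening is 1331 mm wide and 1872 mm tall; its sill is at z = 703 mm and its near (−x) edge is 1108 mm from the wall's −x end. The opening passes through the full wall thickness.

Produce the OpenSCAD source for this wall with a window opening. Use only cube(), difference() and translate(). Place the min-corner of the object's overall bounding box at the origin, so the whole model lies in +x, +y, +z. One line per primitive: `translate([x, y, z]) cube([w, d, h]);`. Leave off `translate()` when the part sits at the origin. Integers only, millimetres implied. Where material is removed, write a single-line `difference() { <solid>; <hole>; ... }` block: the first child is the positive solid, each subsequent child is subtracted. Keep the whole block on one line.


difference() { cube([3687, 239, 2776]); translate([1108, 0, 703]) cube([1331, 239, 1872]); }


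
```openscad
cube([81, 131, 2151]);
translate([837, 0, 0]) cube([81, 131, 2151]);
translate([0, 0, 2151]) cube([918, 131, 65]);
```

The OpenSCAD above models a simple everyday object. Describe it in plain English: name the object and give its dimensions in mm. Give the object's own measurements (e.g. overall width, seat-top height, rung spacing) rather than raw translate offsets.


A door frame. The clear opening is 756 mm wide and 2151 mm high. Two 81 mm wide jambs, 131 mm deep, stand either side of the opening from the floor to the top of the opening. A 65 mm thick head sits across the top of both jambs, spanning the full outside width of the frame.


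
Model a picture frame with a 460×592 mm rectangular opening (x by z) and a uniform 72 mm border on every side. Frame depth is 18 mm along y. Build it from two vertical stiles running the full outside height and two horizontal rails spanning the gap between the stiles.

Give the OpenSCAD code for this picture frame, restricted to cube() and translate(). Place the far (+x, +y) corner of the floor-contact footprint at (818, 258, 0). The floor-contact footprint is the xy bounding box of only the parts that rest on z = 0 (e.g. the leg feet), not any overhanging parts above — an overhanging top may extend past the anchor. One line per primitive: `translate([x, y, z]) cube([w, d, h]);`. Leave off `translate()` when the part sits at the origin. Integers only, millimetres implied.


translate([214, 240, 0]) cube([72, 18, 736]);
translate([746, 240, 0]) cube([72, 18, 736]);
translate([286, 240, 0]) cube([460, 18, 72]);
translate([286, 240, 664]) cube([460, 18, 72]);


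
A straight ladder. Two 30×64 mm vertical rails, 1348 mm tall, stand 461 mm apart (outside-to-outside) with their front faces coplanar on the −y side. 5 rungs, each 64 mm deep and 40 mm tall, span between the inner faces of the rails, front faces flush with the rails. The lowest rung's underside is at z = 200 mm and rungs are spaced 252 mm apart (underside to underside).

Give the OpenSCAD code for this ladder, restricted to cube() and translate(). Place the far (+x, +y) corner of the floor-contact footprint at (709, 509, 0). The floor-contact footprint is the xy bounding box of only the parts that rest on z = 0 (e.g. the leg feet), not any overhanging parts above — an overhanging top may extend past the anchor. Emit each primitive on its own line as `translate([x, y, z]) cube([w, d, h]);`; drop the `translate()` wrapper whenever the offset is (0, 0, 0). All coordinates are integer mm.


// rung span = 461 - 2*30 = 401
// rung[k] z = 200 + k*252
translate([248, 445, 0]) cube([30, 64, 1348]);
translate([679, 445, 0]) cube([30, 64, 1348]);
translate([278, 445, 200]) cube([401, 64, 40]);
translate([278, 445, 452]) cube([401, 64, 40]);
translate([278, 445, 704]) cube([401, 64, 40]);
translate([278, 445, 956]) cube([401, 64, 40]);
translate([278, 445, 1208]) cube([401, 64, 40]);


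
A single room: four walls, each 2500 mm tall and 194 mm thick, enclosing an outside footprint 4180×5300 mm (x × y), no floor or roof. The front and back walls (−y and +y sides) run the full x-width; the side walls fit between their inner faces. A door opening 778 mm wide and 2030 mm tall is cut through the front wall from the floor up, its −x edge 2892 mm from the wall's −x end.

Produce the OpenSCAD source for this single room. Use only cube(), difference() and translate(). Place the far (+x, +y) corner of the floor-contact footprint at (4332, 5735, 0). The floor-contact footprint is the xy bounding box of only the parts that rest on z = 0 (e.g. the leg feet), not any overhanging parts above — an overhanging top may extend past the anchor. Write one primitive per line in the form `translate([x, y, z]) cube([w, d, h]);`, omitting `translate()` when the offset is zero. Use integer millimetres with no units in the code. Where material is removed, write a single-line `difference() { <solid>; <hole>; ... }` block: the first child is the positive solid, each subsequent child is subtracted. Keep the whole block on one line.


difference() { translate([152, 435, 0]) cube([4180, 194, 2500]); translate([3044, 435, 0]) cube([778, 194, 2030]); }
translate([152, 5541, 0]) cube([4180, 194, 2500]);
translate([152, 629, 0]) cube([194, 4912, 2500]);
translate([4138, 629, 0]) cube([194, 4912, 2500]);


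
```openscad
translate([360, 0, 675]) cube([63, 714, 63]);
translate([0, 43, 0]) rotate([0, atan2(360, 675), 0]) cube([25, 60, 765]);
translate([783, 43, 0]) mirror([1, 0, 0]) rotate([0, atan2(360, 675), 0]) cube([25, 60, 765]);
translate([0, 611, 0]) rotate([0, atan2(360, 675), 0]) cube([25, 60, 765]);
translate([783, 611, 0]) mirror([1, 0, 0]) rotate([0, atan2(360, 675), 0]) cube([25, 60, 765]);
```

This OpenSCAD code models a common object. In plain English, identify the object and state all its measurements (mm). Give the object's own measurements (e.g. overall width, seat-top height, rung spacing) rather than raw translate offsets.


A sawhorse. A 63×714×63 mm beam (x, y, z) sits on two A-frame leg pairs. Each pair is two raked legs of 25×60 mm section (60 mm along y) splaying symmetrically in x. Each leg rises 675 mm vertically over 360 mm of horizontal reach and is 765 mm long along its own axis. Every leg's outer bottom edge rests on the floor and its outer top edge meets a bottom edge of the beam — the left legs (tilting toward +x) meet the beam's −x bottom edge, the right legs (their mirror images, tilting toward −x) meet its +x bottom edge — so the leg tops tuck under the beam, the beam's underside is 675 mm above the floor, and the feet are 783 mm apart outside-to-outside with the beam centred between them. The two leg pairs are set in 43 mm from either end of the beam.


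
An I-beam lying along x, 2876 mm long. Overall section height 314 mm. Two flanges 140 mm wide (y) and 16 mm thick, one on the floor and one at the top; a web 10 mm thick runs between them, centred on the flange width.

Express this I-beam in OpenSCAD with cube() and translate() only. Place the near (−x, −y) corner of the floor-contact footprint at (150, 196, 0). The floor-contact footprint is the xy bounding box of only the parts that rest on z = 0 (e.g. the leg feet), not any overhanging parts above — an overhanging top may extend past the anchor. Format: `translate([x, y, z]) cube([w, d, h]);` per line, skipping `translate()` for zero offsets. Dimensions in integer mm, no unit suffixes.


translate([150, 196, 0]) cube([2876, 140, 16]);
translate([150, 261, 16]) cube([2876, 10, 282]);
translate([150, 196, 298]) cube([2876, 140, 16]);


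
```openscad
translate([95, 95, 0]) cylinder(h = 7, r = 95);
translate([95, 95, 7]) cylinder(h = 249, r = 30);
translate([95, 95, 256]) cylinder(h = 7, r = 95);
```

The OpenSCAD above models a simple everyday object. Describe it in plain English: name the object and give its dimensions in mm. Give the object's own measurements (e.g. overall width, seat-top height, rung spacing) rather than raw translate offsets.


A spool: two coaxial disc flanges of radius 95 mm and thickness 7 mm, joined by a core cylinder of radius 30 mm and height 249 mm. The lower flange rests on z = 0 and the three cylinders share a vertical axis.


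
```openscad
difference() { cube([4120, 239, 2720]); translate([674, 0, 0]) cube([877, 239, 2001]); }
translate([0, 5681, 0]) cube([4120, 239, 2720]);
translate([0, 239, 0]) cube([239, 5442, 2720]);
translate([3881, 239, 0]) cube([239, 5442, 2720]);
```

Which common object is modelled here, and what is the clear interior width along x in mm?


A single room. The interior width is 3642 mm.

Four walls enclosing a rectangle with a door in the front wall — a room. Outside width 4120 minus two 239 mm walls gives 3642 mm.


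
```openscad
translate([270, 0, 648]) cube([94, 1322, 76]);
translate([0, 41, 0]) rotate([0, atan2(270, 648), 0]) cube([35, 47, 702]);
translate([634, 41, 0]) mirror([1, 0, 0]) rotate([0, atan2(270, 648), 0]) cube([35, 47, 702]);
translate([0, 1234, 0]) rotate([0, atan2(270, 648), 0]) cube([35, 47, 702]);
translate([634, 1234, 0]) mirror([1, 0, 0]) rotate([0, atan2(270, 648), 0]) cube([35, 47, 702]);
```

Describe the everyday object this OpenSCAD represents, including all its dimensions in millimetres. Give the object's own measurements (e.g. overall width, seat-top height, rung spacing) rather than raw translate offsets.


A sawhorse. A 94×1322×76 mm beam (x, y, z) sits on two A-frame leg pairs. Each pair is two raked legs of 35×47 mm section (47 mm along y) splaying symmetrically in x. Each leg rises 648 mm vertically over 270 mm of horizontal reach and is 702 mm long along its own axis. Every leg's outer bottom edge rests on the floor and its outer top edge meets a bottom edge of the beam — the left legs (tilting toward +x) meet the beam's −x bottom edge, the right legs (their mirror images, tilting toward −x) meet its +x bottom edge — so the leg tops tuck under the beam, the beam's underside is 648 mm above the floor, and the feet are 634 mm apart outside-to-outside with the beam centred between them. The two leg pairs are set in 41 mm from either end of the beam.


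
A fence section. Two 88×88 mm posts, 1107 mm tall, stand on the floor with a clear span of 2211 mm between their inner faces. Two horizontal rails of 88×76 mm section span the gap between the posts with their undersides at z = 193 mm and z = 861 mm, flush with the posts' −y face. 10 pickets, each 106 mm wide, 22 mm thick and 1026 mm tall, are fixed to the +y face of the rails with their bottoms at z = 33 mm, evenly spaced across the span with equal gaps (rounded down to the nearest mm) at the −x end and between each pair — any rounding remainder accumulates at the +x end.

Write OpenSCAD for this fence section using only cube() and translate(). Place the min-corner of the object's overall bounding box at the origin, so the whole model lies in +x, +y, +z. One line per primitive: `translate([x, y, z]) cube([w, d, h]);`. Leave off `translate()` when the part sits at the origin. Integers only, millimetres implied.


cube([88, 88, 1107]);
translate([2299, 0, 0]) cube([88, 88, 1107]);
translate([88, 0, 193]) cube([2211, 88, 76]);
translate([88, 0, 861]) cube([2211, 88, 76]);
translate([192, 88, 33]) cube([106, 22, 1026]);
translate([402, 88, 33]) cube([106, 22, 1026]);
translate([612, 88, 33]) cube([106, 22, 1026]);
translate([822, 88, 33]) cube([106, 22, 1026]);
translate([1032, 88, 33]) cube([106, 22, 1026]);
translate([1242, 88, 33]) cube([106, 22, 1026]);
translate([1452, 88, 33]) cube([106, 22, 1026]);
translate([1662, 88, 33]) cube([106, 22, 1026]);
translate([1872, 88, 33]) cube([106, 22, 1026]);
translate([2082, 88, 33]) cube([106, 22, 1026]);


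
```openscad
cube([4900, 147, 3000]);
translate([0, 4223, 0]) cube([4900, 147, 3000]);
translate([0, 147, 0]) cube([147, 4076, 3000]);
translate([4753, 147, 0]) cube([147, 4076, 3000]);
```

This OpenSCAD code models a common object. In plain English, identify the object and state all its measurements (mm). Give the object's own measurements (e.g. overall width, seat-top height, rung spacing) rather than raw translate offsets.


The wall frame of a small rectangular building: four walls, each 3000 mm tall and 147 mm thick, enclosing a footprint 4900 mm (x) by 4370 mm (y) outside-to-outside, with no floor or roof. The front and back walls (the −y and +y sides) span the full width; the two side walls fit between them.
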